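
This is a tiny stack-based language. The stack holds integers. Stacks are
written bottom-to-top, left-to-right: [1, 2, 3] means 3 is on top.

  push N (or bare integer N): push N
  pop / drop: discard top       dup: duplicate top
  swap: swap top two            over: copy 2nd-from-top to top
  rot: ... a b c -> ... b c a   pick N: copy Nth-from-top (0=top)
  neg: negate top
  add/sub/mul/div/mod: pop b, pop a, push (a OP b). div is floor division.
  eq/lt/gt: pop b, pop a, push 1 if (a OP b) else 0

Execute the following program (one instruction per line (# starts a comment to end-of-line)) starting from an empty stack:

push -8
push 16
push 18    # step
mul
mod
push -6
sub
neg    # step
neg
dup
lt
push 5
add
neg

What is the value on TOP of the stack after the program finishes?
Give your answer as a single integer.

After 'push -8': [-8]
After 'push 16': [-8, 16]
After 'push 18': [-8, 16, 18]
After 'mul': [-8, 288]
After 'mod': [280]
After 'push -6': [280, -6]
After 'sub': [286]
After 'neg': [-286]
After 'neg': [286]
After 'dup': [286, 286]
After 'lt': [0]
After 'push 5': [0, 5]
After 'add': [5]
After 'neg': [-5]

Answer: -5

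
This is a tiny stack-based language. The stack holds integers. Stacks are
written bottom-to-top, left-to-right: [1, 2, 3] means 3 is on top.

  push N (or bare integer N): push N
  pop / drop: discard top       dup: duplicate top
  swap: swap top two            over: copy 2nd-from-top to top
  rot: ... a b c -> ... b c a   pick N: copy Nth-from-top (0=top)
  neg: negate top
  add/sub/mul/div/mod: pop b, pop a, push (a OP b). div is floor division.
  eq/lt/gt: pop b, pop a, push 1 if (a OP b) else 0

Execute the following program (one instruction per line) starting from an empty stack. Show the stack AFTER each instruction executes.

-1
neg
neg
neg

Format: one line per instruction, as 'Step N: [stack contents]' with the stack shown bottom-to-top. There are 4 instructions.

Step 1: [-1]
Step 2: [1]
Step 3: [-1]
Step 4: [1]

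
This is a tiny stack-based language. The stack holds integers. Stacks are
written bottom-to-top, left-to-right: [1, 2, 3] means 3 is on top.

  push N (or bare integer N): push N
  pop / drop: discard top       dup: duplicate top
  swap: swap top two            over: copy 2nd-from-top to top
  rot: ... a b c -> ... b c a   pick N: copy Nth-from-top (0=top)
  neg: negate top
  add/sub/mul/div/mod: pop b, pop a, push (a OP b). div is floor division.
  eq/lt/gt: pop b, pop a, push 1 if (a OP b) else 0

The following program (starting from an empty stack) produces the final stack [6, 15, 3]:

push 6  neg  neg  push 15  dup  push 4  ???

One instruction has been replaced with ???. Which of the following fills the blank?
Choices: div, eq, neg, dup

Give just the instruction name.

Stack before ???: [6, 15, 15, 4]
Stack after ???:  [6, 15, 3]
Checking each choice:
  div: MATCH
  eq: produces [6, 15, 0]
  neg: produces [6, 15, 15, -4]
  dup: produces [6, 15, 15, 4, 4]


Answer: div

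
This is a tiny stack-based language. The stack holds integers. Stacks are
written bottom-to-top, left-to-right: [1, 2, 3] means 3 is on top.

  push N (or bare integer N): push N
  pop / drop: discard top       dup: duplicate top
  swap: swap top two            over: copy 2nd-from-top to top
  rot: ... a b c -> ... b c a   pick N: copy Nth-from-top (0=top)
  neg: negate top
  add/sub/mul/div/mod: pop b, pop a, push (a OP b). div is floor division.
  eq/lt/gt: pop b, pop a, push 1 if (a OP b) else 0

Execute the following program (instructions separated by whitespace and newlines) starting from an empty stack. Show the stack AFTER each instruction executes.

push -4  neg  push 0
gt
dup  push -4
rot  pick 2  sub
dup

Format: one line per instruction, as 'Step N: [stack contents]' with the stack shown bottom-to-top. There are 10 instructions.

Step 1: [-4]
Step 2: [4]
Step 3: [4, 0]
Step 4: [1]
Step 5: [1, 1]
Step 6: [1, 1, -4]
Step 7: [1, -4, 1]
Step 8: [1, -4, 1, 1]
Step 9: [1, -4, 0]
Step 10: [1, -4, 0, 0]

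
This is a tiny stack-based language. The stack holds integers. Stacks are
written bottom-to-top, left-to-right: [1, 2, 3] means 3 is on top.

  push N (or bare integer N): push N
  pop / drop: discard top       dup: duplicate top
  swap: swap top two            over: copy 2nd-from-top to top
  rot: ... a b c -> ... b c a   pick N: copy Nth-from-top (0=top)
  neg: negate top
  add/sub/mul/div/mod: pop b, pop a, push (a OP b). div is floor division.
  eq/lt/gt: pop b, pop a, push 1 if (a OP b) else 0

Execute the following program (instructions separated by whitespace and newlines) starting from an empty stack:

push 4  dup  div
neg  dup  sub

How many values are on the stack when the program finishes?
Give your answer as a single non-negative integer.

Answer: 1

Derivation:
After 'push 4': stack = [4] (depth 1)
After 'dup': stack = [4, 4] (depth 2)
After 'div': stack = [1] (depth 1)
After 'neg': stack = [-1] (depth 1)
After 'dup': stack = [-1, -1] (depth 2)
After 'sub': stack = [0] (depth 1)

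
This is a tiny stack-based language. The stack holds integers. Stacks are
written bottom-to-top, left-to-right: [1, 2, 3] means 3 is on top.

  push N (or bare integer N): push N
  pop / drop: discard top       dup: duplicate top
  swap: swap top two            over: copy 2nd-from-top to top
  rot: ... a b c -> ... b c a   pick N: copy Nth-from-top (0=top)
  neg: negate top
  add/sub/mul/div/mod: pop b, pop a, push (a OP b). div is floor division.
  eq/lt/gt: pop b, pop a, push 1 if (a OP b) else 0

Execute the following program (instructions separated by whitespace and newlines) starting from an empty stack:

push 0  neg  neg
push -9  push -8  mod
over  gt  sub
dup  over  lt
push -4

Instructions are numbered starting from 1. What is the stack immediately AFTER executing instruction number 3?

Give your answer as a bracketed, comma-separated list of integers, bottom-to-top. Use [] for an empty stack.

Step 1 ('push 0'): [0]
Step 2 ('neg'): [0]
Step 3 ('neg'): [0]

Answer: [0]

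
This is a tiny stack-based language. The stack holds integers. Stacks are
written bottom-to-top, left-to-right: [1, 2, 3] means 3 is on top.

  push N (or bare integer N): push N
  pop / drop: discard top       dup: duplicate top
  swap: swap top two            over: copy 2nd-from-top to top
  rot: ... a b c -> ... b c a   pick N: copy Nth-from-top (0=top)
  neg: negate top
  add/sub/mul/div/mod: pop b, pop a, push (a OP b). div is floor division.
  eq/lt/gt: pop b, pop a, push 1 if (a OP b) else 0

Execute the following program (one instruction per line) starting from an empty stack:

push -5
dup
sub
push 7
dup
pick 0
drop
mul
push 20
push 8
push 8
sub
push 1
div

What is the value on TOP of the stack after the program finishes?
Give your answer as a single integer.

Answer: 0

Derivation:
After 'push -5': [-5]
After 'dup': [-5, -5]
After 'sub': [0]
After 'push 7': [0, 7]
After 'dup': [0, 7, 7]
After 'pick 0': [0, 7, 7, 7]
After 'drop': [0, 7, 7]
After 'mul': [0, 49]
After 'push 20': [0, 49, 20]
After 'push 8': [0, 49, 20, 8]
After 'push 8': [0, 49, 20, 8, 8]
After 'sub': [0, 49, 20, 0]
After 'push 1': [0, 49, 20, 0, 1]
After 'div': [0, 49, 20, 0]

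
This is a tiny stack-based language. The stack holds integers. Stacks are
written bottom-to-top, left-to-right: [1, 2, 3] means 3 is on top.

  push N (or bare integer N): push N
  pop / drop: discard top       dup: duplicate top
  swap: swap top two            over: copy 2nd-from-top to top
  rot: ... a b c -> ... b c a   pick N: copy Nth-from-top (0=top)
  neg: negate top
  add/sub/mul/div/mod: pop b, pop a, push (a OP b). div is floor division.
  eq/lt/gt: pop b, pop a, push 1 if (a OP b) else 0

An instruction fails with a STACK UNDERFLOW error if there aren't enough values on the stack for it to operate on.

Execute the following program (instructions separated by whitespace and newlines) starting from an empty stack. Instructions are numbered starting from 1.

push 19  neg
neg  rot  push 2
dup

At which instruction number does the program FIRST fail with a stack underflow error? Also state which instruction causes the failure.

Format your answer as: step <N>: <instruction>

Step 1 ('push 19'): stack = [19], depth = 1
Step 2 ('neg'): stack = [-19], depth = 1
Step 3 ('neg'): stack = [19], depth = 1
Step 4 ('rot'): needs 3 value(s) but depth is 1 — STACK UNDERFLOW

Answer: step 4: rot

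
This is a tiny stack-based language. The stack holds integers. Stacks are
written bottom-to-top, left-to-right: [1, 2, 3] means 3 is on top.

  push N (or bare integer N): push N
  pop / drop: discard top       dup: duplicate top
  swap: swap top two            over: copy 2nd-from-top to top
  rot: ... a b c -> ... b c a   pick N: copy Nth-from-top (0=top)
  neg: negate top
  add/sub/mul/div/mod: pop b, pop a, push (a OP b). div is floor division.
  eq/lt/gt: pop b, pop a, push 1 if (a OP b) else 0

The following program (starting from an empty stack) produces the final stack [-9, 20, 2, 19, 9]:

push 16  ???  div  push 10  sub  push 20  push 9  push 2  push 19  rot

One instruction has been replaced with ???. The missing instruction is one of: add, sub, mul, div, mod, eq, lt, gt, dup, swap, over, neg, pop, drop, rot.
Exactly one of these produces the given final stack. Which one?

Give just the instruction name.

Stack before ???: [16]
Stack after ???:  [16, 16]
The instruction that transforms [16] -> [16, 16] is: dup

Answer: dup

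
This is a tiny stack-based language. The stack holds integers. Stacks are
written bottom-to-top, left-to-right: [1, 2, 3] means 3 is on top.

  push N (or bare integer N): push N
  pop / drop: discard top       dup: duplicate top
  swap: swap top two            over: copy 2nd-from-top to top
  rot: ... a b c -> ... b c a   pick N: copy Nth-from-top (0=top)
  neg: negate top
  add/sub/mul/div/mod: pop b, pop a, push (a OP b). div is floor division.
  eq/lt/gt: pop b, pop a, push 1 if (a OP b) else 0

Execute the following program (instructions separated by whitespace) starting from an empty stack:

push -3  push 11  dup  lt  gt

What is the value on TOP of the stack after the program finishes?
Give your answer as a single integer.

After 'push -3': [-3]
After 'push 11': [-3, 11]
After 'dup': [-3, 11, 11]
After 'lt': [-3, 0]
After 'gt': [0]

Answer: 0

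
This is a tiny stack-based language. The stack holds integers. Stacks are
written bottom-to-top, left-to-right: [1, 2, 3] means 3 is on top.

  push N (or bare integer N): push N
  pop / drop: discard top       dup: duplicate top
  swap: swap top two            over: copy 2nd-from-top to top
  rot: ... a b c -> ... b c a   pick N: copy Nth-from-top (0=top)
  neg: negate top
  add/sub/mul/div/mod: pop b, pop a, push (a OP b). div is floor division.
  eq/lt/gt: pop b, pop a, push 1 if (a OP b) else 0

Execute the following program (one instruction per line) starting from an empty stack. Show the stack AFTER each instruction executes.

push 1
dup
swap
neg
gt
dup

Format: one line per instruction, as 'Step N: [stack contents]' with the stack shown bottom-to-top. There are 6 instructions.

Step 1: [1]
Step 2: [1, 1]
Step 3: [1, 1]
Step 4: [1, -1]
Step 5: [1]
Step 6: [1, 1]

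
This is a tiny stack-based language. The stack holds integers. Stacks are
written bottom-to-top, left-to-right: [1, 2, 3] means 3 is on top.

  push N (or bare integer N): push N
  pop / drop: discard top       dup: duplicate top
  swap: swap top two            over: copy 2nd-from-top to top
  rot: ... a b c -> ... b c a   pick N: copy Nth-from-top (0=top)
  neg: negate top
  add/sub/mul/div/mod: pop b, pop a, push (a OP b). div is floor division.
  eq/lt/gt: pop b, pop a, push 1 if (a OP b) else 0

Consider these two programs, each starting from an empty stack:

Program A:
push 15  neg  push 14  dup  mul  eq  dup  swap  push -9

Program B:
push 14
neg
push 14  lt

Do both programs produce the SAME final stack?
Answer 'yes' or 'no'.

Answer: no

Derivation:
Program A trace:
  After 'push 15': [15]
  After 'neg': [-15]
  After 'push 14': [-15, 14]
  After 'dup': [-15, 14, 14]
  After 'mul': [-15, 196]
  After 'eq': [0]
  After 'dup': [0, 0]
  After 'swap': [0, 0]
  After 'push -9': [0, 0, -9]
Program A final stack: [0, 0, -9]

Program B trace:
  After 'push 14': [14]
  After 'neg': [-14]
  After 'push 14': [-14, 14]
  After 'lt': [1]
Program B final stack: [1]
Same: no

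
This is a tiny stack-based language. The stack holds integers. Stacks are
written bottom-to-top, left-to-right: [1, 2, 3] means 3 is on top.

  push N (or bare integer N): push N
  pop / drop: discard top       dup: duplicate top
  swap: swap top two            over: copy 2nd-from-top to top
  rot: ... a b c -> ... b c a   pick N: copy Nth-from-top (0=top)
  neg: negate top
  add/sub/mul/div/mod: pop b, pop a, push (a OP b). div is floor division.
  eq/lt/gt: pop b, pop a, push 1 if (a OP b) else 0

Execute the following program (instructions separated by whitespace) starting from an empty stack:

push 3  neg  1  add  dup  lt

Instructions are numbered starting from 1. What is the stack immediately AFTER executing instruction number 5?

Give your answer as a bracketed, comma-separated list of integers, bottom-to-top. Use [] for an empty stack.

Step 1 ('push 3'): [3]
Step 2 ('neg'): [-3]
Step 3 ('1'): [-3, 1]
Step 4 ('add'): [-2]
Step 5 ('dup'): [-2, -2]

Answer: [-2, -2]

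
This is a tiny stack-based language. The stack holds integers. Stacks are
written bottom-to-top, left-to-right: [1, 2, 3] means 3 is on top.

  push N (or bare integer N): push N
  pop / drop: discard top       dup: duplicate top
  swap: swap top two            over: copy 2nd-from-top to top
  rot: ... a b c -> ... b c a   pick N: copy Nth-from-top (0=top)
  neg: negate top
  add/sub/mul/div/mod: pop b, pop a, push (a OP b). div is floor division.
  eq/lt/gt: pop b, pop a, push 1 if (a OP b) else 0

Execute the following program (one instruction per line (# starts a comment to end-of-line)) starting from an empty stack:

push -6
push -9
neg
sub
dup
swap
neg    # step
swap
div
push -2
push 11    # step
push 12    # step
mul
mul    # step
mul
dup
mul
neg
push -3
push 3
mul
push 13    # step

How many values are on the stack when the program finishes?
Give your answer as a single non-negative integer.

Answer: 3

Derivation:
After 'push -6': stack = [-6] (depth 1)
After 'push -9': stack = [-6, -9] (depth 2)
After 'neg': stack = [-6, 9] (depth 2)
After 'sub': stack = [-15] (depth 1)
After 'dup': stack = [-15, -15] (depth 2)
After 'swap': stack = [-15, -15] (depth 2)
After 'neg': stack = [-15, 15] (depth 2)
After 'swap': stack = [15, -15] (depth 2)
After 'div': stack = [-1] (depth 1)
After 'push -2': stack = [-1, -2] (depth 2)
  ...
After 'mul': stack = [-1, -2, 132] (depth 3)
After 'mul': stack = [-1, -264] (depth 2)
After 'mul': stack = [264] (depth 1)
After 'dup': stack = [264, 264] (depth 2)
After 'mul': stack = [69696] (depth 1)
After 'neg': stack = [-69696] (depth 1)
After 'push -3': stack = [-69696, -3] (depth 2)
After 'push 3': stack = [-69696, -3, 3] (depth 3)
After 'mul': stack = [-69696, -9] (depth 2)
After 'push 13': stack = [-69696, -9, 13] (depth 3)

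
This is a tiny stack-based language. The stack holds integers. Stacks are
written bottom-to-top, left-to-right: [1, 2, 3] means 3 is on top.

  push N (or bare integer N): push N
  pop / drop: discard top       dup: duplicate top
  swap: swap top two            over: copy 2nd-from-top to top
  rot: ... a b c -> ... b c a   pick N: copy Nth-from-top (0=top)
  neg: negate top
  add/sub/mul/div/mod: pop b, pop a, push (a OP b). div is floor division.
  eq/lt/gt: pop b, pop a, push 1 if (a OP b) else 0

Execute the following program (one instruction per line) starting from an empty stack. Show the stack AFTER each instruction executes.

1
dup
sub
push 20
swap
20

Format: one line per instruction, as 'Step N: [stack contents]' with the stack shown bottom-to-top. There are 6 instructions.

Step 1: [1]
Step 2: [1, 1]
Step 3: [0]
Step 4: [0, 20]
Step 5: [20, 0]
Step 6: [20, 0, 20]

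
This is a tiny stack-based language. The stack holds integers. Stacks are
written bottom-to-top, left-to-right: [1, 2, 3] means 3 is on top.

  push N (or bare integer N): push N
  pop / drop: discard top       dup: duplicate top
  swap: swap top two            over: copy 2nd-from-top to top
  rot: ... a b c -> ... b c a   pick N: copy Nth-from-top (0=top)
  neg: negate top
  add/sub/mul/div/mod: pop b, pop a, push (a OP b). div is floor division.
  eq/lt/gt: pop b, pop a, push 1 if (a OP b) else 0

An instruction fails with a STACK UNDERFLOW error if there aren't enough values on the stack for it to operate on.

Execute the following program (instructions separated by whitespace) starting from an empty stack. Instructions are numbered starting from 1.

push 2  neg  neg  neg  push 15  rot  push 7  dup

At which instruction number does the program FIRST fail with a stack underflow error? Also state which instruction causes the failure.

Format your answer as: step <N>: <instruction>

Step 1 ('push 2'): stack = [2], depth = 1
Step 2 ('neg'): stack = [-2], depth = 1
Step 3 ('neg'): stack = [2], depth = 1
Step 4 ('neg'): stack = [-2], depth = 1
Step 5 ('push 15'): stack = [-2, 15], depth = 2
Step 6 ('rot'): needs 3 value(s) but depth is 2 — STACK UNDERFLOW

Answer: step 6: rot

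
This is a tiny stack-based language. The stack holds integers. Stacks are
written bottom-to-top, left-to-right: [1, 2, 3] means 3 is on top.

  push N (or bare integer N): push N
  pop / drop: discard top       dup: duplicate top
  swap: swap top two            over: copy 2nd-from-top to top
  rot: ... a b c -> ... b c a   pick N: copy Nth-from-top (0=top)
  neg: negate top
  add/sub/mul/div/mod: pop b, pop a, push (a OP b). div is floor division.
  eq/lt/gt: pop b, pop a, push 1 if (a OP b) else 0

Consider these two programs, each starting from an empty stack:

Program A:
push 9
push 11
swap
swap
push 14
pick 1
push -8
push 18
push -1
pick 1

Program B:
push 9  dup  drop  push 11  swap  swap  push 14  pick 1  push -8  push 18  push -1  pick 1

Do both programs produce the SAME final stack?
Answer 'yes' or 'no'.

Program A trace:
  After 'push 9': [9]
  After 'push 11': [9, 11]
  After 'swap': [11, 9]
  After 'swap': [9, 11]
  After 'push 14': [9, 11, 14]
  After 'pick 1': [9, 11, 14, 11]
  After 'push -8': [9, 11, 14, 11, -8]
  After 'push 18': [9, 11, 14, 11, -8, 18]
  After 'push -1': [9, 11, 14, 11, -8, 18, -1]
  After 'pick 1': [9, 11, 14, 11, -8, 18, -1, 18]
Program A final stack: [9, 11, 14, 11, -8, 18, -1, 18]

Program B trace:
  After 'push 9': [9]
  After 'dup': [9, 9]
  After 'drop': [9]
  After 'push 11': [9, 11]
  After 'swap': [11, 9]
  After 'swap': [9, 11]
  After 'push 14': [9, 11, 14]
  After 'pick 1': [9, 11, 14, 11]
  After 'push -8': [9, 11, 14, 11, -8]
  After 'push 18': [9, 11, 14, 11, -8, 18]
  After 'push -1': [9, 11, 14, 11, -8, 18, -1]
  After 'pick 1': [9, 11, 14, 11, -8, 18, -1, 18]
Program B final stack: [9, 11, 14, 11, -8, 18, -1, 18]
Same: yes

Answer: yes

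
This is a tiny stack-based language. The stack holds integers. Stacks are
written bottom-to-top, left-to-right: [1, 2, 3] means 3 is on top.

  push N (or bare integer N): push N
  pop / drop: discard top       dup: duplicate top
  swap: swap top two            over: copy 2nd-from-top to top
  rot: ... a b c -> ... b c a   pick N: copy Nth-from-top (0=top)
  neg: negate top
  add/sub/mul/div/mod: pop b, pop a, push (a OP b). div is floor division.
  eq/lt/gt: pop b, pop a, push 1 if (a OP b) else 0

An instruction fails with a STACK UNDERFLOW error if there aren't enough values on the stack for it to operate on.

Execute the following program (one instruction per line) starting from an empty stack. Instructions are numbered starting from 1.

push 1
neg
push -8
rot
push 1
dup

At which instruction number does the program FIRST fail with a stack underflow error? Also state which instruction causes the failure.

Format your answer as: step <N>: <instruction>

Step 1 ('push 1'): stack = [1], depth = 1
Step 2 ('neg'): stack = [-1], depth = 1
Step 3 ('push -8'): stack = [-1, -8], depth = 2
Step 4 ('rot'): needs 3 value(s) but depth is 2 — STACK UNDERFLOW

Answer: step 4: rot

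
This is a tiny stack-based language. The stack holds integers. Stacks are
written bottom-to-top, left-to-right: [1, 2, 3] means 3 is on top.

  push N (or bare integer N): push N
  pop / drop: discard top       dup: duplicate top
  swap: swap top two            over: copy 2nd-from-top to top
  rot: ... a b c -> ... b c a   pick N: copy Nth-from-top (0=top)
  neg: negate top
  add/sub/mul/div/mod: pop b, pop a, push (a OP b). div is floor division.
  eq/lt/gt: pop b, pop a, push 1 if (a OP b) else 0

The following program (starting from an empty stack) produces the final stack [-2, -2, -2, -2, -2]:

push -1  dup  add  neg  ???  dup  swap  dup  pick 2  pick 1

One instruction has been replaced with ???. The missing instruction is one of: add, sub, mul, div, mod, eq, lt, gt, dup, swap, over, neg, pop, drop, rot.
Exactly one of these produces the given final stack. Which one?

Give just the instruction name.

Answer: neg

Derivation:
Stack before ???: [2]
Stack after ???:  [-2]
The instruction that transforms [2] -> [-2] is: neg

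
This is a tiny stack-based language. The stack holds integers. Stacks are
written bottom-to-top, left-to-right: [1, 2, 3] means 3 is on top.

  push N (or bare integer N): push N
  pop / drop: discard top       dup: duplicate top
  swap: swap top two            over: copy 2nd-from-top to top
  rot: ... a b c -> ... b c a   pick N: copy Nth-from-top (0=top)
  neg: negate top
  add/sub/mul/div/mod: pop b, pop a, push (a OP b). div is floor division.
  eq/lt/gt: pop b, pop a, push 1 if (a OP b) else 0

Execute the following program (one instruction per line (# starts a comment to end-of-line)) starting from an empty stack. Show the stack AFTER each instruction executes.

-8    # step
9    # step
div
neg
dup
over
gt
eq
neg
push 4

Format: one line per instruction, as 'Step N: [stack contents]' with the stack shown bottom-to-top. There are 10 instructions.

Step 1: [-8]
Step 2: [-8, 9]
Step 3: [-1]
Step 4: [1]
Step 5: [1, 1]
Step 6: [1, 1, 1]
Step 7: [1, 0]
Step 8: [0]
Step 9: [0]
Step 10: [0, 4]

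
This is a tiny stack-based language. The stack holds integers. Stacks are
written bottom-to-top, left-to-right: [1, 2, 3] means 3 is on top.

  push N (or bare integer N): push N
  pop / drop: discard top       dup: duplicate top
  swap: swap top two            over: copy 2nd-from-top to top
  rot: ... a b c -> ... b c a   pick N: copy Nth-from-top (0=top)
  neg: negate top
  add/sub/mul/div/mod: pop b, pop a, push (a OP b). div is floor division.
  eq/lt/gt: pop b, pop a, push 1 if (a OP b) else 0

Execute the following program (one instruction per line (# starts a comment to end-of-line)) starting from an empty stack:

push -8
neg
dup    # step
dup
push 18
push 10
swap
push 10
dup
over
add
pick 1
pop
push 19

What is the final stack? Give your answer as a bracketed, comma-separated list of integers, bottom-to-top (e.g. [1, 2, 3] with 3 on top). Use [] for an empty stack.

After 'push -8': [-8]
After 'neg': [8]
After 'dup': [8, 8]
After 'dup': [8, 8, 8]
After 'push 18': [8, 8, 8, 18]
After 'push 10': [8, 8, 8, 18, 10]
After 'swap': [8, 8, 8, 10, 18]
After 'push 10': [8, 8, 8, 10, 18, 10]
After 'dup': [8, 8, 8, 10, 18, 10, 10]
After 'over': [8, 8, 8, 10, 18, 10, 10, 10]
After 'add': [8, 8, 8, 10, 18, 10, 20]
After 'pick 1': [8, 8, 8, 10, 18, 10, 20, 10]
After 'pop': [8, 8, 8, 10, 18, 10, 20]
After 'push 19': [8, 8, 8, 10, 18, 10, 20, 19]

Answer: [8, 8, 8, 10, 18, 10, 20, 19]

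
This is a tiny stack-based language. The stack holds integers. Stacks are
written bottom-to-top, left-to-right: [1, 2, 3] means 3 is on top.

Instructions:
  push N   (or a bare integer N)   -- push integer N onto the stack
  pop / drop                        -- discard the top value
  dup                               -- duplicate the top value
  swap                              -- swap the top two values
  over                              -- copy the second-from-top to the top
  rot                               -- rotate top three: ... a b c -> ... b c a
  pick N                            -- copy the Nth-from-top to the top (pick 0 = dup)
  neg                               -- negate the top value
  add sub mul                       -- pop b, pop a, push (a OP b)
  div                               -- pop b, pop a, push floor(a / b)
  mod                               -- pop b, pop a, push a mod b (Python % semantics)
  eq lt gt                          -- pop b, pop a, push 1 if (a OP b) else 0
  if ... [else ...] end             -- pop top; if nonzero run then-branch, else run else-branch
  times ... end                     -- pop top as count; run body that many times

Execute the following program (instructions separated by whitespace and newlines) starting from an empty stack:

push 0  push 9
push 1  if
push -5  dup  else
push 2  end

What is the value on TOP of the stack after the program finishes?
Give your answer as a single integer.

Answer: -5

Derivation:
After 'push 0': [0]
After 'push 9': [0, 9]
After 'push 1': [0, 9, 1]
After 'if': [0, 9]
After 'push -5': [0, 9, -5]
After 'dup': [0, 9, -5, -5]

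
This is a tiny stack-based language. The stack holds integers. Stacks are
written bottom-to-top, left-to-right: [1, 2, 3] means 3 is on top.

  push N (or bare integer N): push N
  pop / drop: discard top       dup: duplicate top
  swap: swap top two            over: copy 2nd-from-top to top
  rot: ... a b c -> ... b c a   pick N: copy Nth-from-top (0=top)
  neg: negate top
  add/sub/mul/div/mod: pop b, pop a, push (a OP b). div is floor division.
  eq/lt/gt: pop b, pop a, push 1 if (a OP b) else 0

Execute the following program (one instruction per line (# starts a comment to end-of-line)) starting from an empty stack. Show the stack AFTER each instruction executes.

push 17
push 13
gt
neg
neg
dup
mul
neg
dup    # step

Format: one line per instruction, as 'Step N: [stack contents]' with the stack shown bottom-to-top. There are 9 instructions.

Step 1: [17]
Step 2: [17, 13]
Step 3: [1]
Step 4: [-1]
Step 5: [1]
Step 6: [1, 1]
Step 7: [1]
Step 8: [-1]
Step 9: [-1, -1]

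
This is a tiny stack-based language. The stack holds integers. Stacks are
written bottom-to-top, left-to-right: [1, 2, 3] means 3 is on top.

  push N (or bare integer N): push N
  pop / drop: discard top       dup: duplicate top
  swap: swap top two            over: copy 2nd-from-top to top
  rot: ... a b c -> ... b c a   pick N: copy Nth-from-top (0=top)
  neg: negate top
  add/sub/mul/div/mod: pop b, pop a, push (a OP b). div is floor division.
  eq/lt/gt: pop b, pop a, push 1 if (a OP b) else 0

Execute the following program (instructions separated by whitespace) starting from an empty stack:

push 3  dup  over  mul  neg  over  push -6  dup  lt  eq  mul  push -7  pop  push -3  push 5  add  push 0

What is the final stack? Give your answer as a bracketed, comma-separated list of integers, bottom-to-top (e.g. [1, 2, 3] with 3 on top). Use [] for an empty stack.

After 'push 3': [3]
After 'dup': [3, 3]
After 'over': [3, 3, 3]
After 'mul': [3, 9]
After 'neg': [3, -9]
After 'over': [3, -9, 3]
After 'push -6': [3, -9, 3, -6]
After 'dup': [3, -9, 3, -6, -6]
After 'lt': [3, -9, 3, 0]
After 'eq': [3, -9, 0]
After 'mul': [3, 0]
After 'push -7': [3, 0, -7]
After 'pop': [3, 0]
After 'push -3': [3, 0, -3]
After 'push 5': [3, 0, -3, 5]
After 'add': [3, 0, 2]
After 'push 0': [3, 0, 2, 0]

Answer: [3, 0, 2, 0]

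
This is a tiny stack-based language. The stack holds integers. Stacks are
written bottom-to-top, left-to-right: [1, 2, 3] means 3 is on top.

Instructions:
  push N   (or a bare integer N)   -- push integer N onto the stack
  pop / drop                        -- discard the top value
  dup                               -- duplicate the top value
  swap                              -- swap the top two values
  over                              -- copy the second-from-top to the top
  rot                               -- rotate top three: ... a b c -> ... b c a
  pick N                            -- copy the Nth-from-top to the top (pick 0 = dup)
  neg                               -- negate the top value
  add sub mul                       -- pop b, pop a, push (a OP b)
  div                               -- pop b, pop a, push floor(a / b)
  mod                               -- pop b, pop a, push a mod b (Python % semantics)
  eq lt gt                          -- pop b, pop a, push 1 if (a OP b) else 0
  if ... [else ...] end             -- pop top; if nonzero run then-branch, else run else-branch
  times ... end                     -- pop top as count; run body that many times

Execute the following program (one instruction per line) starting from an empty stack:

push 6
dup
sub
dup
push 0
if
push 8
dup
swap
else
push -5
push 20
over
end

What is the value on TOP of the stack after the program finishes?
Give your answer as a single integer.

After 'push 6': [6]
After 'dup': [6, 6]
After 'sub': [0]
After 'dup': [0, 0]
After 'push 0': [0, 0, 0]
After 'if': [0, 0]
After 'push -5': [0, 0, -5]
After 'push 20': [0, 0, -5, 20]
After 'over': [0, 0, -5, 20, -5]

Answer: -5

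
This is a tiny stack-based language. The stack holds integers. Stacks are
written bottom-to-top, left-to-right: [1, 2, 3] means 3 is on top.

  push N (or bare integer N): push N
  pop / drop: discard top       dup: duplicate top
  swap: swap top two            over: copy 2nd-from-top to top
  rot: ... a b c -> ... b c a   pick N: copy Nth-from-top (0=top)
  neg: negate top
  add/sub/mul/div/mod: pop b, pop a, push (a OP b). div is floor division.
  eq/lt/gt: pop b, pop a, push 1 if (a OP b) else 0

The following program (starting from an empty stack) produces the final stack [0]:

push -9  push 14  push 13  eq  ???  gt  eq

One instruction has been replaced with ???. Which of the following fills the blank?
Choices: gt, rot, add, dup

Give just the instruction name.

Answer: dup

Derivation:
Stack before ???: [-9, 0]
Stack after ???:  [-9, 0, 0]
Checking each choice:
  gt: stack underflow (need 2, have 1)
  rot: stack underflow (need 3, have 2)
  add: stack underflow (need 2, have 1)
  dup: MATCH


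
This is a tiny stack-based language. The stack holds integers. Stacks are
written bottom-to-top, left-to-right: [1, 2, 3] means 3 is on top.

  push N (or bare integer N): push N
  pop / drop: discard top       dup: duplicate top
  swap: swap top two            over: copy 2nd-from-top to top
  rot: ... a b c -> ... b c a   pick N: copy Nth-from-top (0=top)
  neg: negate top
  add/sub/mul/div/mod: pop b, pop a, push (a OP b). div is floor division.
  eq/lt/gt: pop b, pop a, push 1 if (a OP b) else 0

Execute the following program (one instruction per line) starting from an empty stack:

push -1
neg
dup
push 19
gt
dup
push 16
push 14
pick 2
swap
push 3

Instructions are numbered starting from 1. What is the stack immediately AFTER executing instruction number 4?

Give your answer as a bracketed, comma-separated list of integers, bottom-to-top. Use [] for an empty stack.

Step 1 ('push -1'): [-1]
Step 2 ('neg'): [1]
Step 3 ('dup'): [1, 1]
Step 4 ('push 19'): [1, 1, 19]

Answer: [1, 1, 19]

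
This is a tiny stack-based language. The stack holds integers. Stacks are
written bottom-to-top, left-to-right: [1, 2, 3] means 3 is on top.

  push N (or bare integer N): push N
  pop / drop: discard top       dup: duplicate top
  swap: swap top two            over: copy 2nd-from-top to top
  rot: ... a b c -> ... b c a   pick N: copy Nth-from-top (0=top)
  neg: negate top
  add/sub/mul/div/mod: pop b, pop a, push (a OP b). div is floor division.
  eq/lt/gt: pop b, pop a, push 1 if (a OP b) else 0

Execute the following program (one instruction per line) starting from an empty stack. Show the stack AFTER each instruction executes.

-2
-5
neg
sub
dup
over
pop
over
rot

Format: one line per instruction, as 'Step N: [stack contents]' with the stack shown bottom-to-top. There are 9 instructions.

Step 1: [-2]
Step 2: [-2, -5]
Step 3: [-2, 5]
Step 4: [-7]
Step 5: [-7, -7]
Step 6: [-7, -7, -7]
Step 7: [-7, -7]
Step 8: [-7, -7, -7]
Step 9: [-7, -7, -7]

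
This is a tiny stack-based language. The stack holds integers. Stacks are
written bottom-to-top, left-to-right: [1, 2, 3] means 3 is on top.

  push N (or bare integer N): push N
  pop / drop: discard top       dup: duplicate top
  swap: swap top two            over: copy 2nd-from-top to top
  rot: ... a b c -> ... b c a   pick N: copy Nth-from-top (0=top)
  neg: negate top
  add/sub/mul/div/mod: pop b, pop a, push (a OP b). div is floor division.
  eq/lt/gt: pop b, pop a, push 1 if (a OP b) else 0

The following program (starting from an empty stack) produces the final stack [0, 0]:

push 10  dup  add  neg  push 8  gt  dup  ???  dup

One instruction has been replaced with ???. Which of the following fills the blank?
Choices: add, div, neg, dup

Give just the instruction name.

Answer: add

Derivation:
Stack before ???: [0, 0]
Stack after ???:  [0]
Checking each choice:
  add: MATCH
  div: division by zero
  neg: produces [0, 0, 0]
  dup: produces [0, 0, 0, 0]


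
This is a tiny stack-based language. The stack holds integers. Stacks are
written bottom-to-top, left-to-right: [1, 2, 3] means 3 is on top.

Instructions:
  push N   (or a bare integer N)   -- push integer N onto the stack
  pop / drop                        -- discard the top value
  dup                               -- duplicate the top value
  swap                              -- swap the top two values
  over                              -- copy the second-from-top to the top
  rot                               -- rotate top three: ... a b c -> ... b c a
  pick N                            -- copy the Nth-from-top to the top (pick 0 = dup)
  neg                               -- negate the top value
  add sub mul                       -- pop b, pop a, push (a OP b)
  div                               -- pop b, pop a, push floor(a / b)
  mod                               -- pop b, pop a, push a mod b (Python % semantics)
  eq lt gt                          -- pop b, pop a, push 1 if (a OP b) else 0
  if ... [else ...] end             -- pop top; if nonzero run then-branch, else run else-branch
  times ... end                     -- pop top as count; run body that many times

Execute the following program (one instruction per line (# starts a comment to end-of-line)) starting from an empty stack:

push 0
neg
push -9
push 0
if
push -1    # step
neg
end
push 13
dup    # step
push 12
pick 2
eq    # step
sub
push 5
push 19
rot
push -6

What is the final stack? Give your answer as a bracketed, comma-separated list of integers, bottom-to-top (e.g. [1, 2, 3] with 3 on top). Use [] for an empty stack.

Answer: [0, -9, 13, 5, 19, 13, -6]

Derivation:
After 'push 0': [0]
After 'neg': [0]
After 'push -9': [0, -9]
After 'push 0': [0, -9, 0]
After 'if': [0, -9]
After 'push 13': [0, -9, 13]
After 'dup': [0, -9, 13, 13]
After 'push 12': [0, -9, 13, 13, 12]
After 'pick 2': [0, -9, 13, 13, 12, 13]
After 'eq': [0, -9, 13, 13, 0]
After 'sub': [0, -9, 13, 13]
After 'push 5': [0, -9, 13, 13, 5]
After 'push 19': [0, -9, 13, 13, 5, 19]
After 'rot': [0, -9, 13, 5, 19, 13]
After 'push -6': [0, -9, 13, 5, 19, 13, -6]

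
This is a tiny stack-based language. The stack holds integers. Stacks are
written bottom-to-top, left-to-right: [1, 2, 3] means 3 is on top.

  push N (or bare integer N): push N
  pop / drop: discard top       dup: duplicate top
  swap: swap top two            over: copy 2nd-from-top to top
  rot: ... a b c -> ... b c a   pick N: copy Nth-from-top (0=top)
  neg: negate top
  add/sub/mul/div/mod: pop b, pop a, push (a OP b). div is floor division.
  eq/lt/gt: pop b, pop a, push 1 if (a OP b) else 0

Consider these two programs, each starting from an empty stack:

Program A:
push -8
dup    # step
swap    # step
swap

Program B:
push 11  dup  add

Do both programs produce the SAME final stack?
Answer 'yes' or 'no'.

Program A trace:
  After 'push -8': [-8]
  After 'dup': [-8, -8]
  After 'swap': [-8, -8]
  After 'swap': [-8, -8]
Program A final stack: [-8, -8]

Program B trace:
  After 'push 11': [11]
  After 'dup': [11, 11]
  After 'add': [22]
Program B final stack: [22]
Same: no

Answer: no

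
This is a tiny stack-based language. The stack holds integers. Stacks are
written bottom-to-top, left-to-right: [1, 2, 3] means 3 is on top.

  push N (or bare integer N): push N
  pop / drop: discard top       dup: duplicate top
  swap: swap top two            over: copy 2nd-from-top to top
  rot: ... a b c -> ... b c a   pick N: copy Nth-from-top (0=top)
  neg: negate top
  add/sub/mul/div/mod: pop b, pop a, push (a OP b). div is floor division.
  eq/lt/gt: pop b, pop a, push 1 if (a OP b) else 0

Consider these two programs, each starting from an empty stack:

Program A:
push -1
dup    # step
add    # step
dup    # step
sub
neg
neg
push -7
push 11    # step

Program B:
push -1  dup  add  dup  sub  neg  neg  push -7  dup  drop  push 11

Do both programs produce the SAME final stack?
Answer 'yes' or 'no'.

Answer: yes

Derivation:
Program A trace:
  After 'push -1': [-1]
  After 'dup': [-1, -1]
  After 'add': [-2]
  After 'dup': [-2, -2]
  After 'sub': [0]
  After 'neg': [0]
  After 'neg': [0]
  After 'push -7': [0, -7]
  After 'push 11': [0, -7, 11]
Program A final stack: [0, -7, 11]

Program B trace:
  After 'push -1': [-1]
  After 'dup': [-1, -1]
  After 'add': [-2]
  After 'dup': [-2, -2]
  After 'sub': [0]
  After 'neg': [0]
  After 'neg': [0]
  After 'push -7': [0, -7]
  After 'dup': [0, -7, -7]
  After 'drop': [0, -7]
  After 'push 11': [0, -7, 11]
Program B final stack: [0, -7, 11]
Same: yes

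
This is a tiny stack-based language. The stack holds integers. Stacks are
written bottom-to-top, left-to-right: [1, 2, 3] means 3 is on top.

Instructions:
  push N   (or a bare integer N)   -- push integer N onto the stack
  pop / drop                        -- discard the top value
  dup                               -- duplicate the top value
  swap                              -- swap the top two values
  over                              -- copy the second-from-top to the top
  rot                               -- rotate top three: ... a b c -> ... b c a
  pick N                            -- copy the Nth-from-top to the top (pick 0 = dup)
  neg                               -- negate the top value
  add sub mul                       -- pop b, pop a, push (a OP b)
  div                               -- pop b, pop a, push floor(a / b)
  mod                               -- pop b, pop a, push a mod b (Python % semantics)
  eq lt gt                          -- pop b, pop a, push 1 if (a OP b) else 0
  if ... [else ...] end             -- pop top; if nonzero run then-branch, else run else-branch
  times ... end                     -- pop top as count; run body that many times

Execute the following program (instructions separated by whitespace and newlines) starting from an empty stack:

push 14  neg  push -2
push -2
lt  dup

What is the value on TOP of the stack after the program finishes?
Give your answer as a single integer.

After 'push 14': [14]
After 'neg': [-14]
After 'push -2': [-14, -2]
After 'push -2': [-14, -2, -2]
After 'lt': [-14, 0]
After 'dup': [-14, 0, 0]

Answer: 0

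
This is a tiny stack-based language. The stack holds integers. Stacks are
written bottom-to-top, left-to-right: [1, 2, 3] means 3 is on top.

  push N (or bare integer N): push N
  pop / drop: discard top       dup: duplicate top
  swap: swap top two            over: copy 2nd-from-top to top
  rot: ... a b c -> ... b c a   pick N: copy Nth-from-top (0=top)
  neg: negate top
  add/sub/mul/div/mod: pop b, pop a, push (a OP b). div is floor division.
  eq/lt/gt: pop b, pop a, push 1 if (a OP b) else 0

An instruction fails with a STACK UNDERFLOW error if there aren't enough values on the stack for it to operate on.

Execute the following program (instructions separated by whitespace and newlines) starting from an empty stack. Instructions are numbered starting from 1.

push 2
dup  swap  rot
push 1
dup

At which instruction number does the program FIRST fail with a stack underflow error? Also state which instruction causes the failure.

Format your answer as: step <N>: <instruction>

Step 1 ('push 2'): stack = [2], depth = 1
Step 2 ('dup'): stack = [2, 2], depth = 2
Step 3 ('swap'): stack = [2, 2], depth = 2
Step 4 ('rot'): needs 3 value(s) but depth is 2 — STACK UNDERFLOW

Answer: step 4: rot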